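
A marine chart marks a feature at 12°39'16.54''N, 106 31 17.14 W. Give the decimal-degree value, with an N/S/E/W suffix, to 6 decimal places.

Latitude: 12° + 39/60 + 16.54/3600 = 12 + 0.650000 + 0.004594 = 12.6545944
λ: 106° + 31/60 + 17.14/3600 = 106 + 0.516667 + 0.004761 = 106.5214278

12.654594° N, 106.521428° W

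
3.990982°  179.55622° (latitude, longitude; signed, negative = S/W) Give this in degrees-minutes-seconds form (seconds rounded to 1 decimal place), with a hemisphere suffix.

φ: whole degrees 3; 59.45892′ → 59′ and 27.535″
Lon: whole degrees 179; 33.37320′ → 33′ and 22.392″

3°59′27.5″ N, 179°33′22.4″ E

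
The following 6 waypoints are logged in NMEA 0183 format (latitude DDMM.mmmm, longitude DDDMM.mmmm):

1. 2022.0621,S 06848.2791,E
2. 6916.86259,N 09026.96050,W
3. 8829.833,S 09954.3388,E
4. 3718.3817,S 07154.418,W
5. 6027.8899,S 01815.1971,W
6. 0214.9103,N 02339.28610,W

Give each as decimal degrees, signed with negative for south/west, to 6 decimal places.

1. -20.367702, 68.804652
2. 69.281043, -90.449342
3. -88.497217, 99.905647
4. -37.306362, -71.906967
5. -60.464832, -18.253285
6. 2.248505, -23.654768

Point 1:
  Lat: split at 2 digits → 20° and 22.0621′; 20 + 22.0621/60 = 20.3677017
  S ⇒ negate
  Longitude: split at 3 digits → 068° and 48.2791′; 68 + 48.2791/60 = 68.8046517
  E ⇒ keep positive
Point 2:
  Latitude: split at 2 digits → 69° and 16.86259′; 69 + 16.86259/60 = 69.2810432
  N → positive
  Lon: degrees = first 3 digits = 90, minutes = 26.9605; 90 + 26.9605/60 = 90.4493417
  hemisphere W, so the sign is −
Point 3:
  φ: split at 2 digits → 88° and 29.833′; 88 + 29.833/60 = 88.4972167
  S ⇒ negate
  λ: split at 3 digits → 099° and 54.3388′; 99 + 54.3388/60 = 99.9056467
  E ⇒ keep positive
Point 4:
  Lat: split at 2 digits → 37° and 18.3817′; 37 + 18.3817/60 = 37.3063617
  S ⇒ negate
  Lon: split at 3 digits → 071° and 54.418′; 71 + 54.418/60 = 71.9069667
  W → negative
Point 5:
  Lat: split at 2 digits → 60° and 27.8899′; 60 + 27.8899/60 = 60.4648317
  S → negative
  λ: degrees = first 3 digits = 18, minutes = 15.1971; 18 + 15.1971/60 = 18.2532850
  W → negative
Point 6:
  Lat: split at 2 digits → 02° and 14.9103′; 2 + 14.9103/60 = 2.2485050
  N → positive
  Lon: degrees = first 3 digits = 23, minutes = 39.2861; 23 + 39.2861/60 = 23.6547683
  W ⇒ negate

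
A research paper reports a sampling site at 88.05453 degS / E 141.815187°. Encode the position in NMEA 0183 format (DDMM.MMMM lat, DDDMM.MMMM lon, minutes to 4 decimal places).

Lat: minutes = (88.054530 − 88) × 60 = 3.271800
Lon: fractional part 0.815187 → 48.911220 minutes

8803.2718,S / 14148.9112,E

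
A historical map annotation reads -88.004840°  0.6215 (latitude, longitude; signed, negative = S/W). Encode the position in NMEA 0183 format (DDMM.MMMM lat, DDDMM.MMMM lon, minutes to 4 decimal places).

8800.2904,S / 00037.2900,E

Latitude is negative → S; |value| = 88.004840
Latitude: minutes = (88.004840 − 88) × 60 = 0.290400
Longitude: fractional part 0.621500 → 37.290000 minutes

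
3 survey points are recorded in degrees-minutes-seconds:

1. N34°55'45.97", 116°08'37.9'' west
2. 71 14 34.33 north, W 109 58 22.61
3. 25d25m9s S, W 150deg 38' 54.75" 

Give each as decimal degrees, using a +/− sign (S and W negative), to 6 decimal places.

1. 34.929436, -116.143861
2. 71.242869, -109.972947
3. -25.419167, -150.648542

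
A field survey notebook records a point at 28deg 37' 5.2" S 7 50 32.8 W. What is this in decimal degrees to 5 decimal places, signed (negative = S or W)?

-28.61811, -7.84244

Lat: 37′ + 5.2″ = 37.08667′; 28 + 37.08667/60 = 28.618111
S → negative
λ: 50′ + 32.8″ = 50.54667′; 7 + 50.54667/60 = 7.842444
W → negative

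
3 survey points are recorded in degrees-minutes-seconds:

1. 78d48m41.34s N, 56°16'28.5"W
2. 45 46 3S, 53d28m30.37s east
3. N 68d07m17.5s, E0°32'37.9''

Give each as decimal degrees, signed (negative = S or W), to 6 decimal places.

Point 1:
  Lat: 48′ + 41.34″ = 48.68900′; 78 + 48.68900/60 = 78.8114833
  N ⇒ keep positive
  Longitude: 56° + 16/60 + 28.5/3600 = 56 + 0.266667 + 0.007917 = 56.2745833
  W ⇒ negate
Point 2:
  φ: 45 + 46/60 + 3/3600 = 45.7675000
  S → negative
  Longitude: 28′ + 30.37″ = 28.50617′; 53 + 28.50617/60 = 53.4751028
  E ⇒ keep positive
Point 3:
  Latitude: 7′ + 17.5″ = 7.29167′; 68 + 7.29167/60 = 68.1215278
  N ⇒ keep positive
  λ: 0° + 32/60 + 37.9/3600 = 0 + 0.533333 + 0.010528 = 0.5438611
  E ⇒ keep positive

1. 78.811483, -56.274583
2. -45.767500, 53.475103
3. 68.121528, 0.543861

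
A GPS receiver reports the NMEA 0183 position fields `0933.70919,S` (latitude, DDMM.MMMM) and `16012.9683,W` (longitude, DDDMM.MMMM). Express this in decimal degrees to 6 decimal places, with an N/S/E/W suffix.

9.561820° S, 160.216138° W

Lat: split at 2 digits → 09° and 33.70919′; 9 + 33.70919/60 = 9.5618198
Longitude: degrees = first 3 digits = 160, minutes = 12.9683; 160 + 12.9683/60 = 160.2161383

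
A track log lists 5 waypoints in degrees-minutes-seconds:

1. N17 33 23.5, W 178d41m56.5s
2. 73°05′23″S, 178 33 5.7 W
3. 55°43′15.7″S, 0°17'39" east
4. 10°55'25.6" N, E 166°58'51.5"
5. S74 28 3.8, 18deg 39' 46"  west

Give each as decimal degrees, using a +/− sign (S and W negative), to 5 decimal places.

1. 17.55653, -178.69903
2. -73.08972, -178.55158
3. -55.72103, 0.29417
4. 10.92378, 166.98097
5. -74.46772, -18.66278

Point 1:
  Lat: 17 + 33/60 + 23.5/3600 = 17.556528
  N → positive
  Longitude: 178° + 41/60 + 56.5/3600 = 178 + 0.683333 + 0.015694 = 178.699028
  W ⇒ negate
Point 2:
  Latitude: 73 + 5/60 + 23/3600 = 73.089722
  hemisphere S, so the sign is −
  Lon: 178 + 33/60 + 5.7/3600 = 178.551583
  W ⇒ negate
Point 3:
  Latitude: 43′ + 15.7″ = 43.26167′; 55 + 43.26167/60 = 55.721028
  S ⇒ negate
  Longitude: 0° + 17/60 + 39/3600 = 0 + 0.283333 + 0.010833 = 0.294167
  E → positive
Point 4:
  Lat: 10° + 55/60 + 25.6/3600 = 10 + 0.916667 + 0.007111 = 10.923778
  N → positive
  Lon: 58′ + 51.5″ = 58.85833′; 166 + 58.85833/60 = 166.980972
  E ⇒ keep positive
Point 5:
  Latitude: 74° + 28/60 + 3.8/3600 = 74 + 0.466667 + 0.001056 = 74.467722
  S → negative
  Longitude: 18 + 39/60 + 46/3600 = 18.662778
  W ⇒ negate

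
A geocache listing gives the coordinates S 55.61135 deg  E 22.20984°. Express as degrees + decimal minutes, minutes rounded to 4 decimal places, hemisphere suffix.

55° 36.6810′ S, 22° 12.5904′ E

φ: fractional part 0.611350 → 36.681000 minutes
Lon: minutes = (22.209840 − 22) × 60 = 12.590400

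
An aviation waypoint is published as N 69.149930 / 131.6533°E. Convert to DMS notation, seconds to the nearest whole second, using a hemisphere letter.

69°09′0″ N, 131°39′12″ E

φ: 0.149930 × 60 = 8.99580′ → 8′, remainder × 60 = 59.75″
rounding gives 60″ → carry → 69°09′0″
Lon: whole degrees 131; 39.19800′ → 39′ and 11.88″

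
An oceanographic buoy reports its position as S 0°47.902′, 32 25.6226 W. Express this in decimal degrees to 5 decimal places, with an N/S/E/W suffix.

0.79837° S, 32.42704° W

Lat: 0 + 47.902/60 = 0.798367
Longitude: 25.6226′ = 0.427043°; total 32.427043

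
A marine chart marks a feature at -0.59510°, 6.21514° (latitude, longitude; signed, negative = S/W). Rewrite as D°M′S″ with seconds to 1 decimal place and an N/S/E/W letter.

Latitude is negative → S; |value| = 0.595100
Lat: 0.595100° → 35.70600′; 0.70600 × 60 = 42.360″
λ: 0.215140 × 60 = 12.90840′ → 12′, remainder × 60 = 54.504″

0°35′42.4″ S, 6°12′54.5″ E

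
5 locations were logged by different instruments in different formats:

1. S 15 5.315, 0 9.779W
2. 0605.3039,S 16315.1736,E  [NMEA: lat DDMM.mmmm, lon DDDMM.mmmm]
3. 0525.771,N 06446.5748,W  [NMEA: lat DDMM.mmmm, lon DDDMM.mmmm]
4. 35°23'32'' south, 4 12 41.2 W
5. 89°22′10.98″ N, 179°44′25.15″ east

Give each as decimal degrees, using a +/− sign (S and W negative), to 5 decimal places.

1. -15.08858, -0.16298
2. -6.08840, 163.25289
3. 5.42952, -64.77625
4. -35.39222, -4.21144
5. 89.36972, 179.74032

Point 1:
  Lat: 15 + 5.315/60 = 15.088583
  S → negative
  Lon: 9.779′ = 0.162983°; total 0.162983
  W ⇒ negate
Point 2:
  Latitude: split at 2 digits → 06° and 5.3039′; 6 + 5.3039/60 = 6.088398
  hemisphere S, so the sign is −
  λ: degrees = first 3 digits = 163, minutes = 15.1736; 163 + 15.1736/60 = 163.252893
  E ⇒ keep positive
Point 3:
  φ: degrees = first 2 digits = 5, minutes = 25.771; 5 + 25.771/60 = 5.429517
  N ⇒ keep positive
  λ: split at 3 digits → 064° and 46.5748′; 64 + 46.5748/60 = 64.776247
  W ⇒ negate
Point 4:
  Latitude: 23′ + 32″ = 23.53333′; 35 + 23.53333/60 = 35.392222
  S ⇒ negate
  λ: 4° + 12/60 + 41.2/3600 = 4 + 0.200000 + 0.011444 = 4.211444
  W ⇒ negate
Point 5:
  Lat: 89 + 22/60 + 10.98/3600 = 89.369717
  N → positive
  λ: 179° + 44/60 + 25.15/3600 = 179 + 0.733333 + 0.006986 = 179.740319
  E → positive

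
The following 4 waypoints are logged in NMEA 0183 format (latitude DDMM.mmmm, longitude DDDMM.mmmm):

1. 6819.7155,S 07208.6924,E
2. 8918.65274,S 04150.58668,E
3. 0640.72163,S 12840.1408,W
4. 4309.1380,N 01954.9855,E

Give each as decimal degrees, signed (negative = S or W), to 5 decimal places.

1. -68.32859, 72.14487
2. -89.31088, 41.84311
3. -6.67869, -128.66901
4. 43.15230, 19.91643

Point 1:
  Lat: split at 2 digits → 68° and 19.7155′; 68 + 19.7155/60 = 68.328592
  hemisphere S, so the sign is −
  Longitude: split at 3 digits → 072° and 8.6924′; 72 + 8.6924/60 = 72.144873
  E → positive
Point 2:
  Latitude: degrees = first 2 digits = 89, minutes = 18.65274; 89 + 18.65274/60 = 89.310879
  S → negative
  Lon: split at 3 digits → 041° and 50.58668′; 41 + 50.58668/60 = 41.843111
  E ⇒ keep positive
Point 3:
  Latitude: degrees = first 2 digits = 6, minutes = 40.72163; 6 + 40.72163/60 = 6.678694
  S → negative
  Longitude: split at 3 digits → 128° and 40.1408′; 128 + 40.1408/60 = 128.669013
  W ⇒ negate
Point 4:
  Lat: degrees = first 2 digits = 43, minutes = 9.138; 43 + 9.138/60 = 43.152300
  N → positive
  Longitude: split at 3 digits → 019° and 54.9855′; 19 + 54.9855/60 = 19.916425
  E → positive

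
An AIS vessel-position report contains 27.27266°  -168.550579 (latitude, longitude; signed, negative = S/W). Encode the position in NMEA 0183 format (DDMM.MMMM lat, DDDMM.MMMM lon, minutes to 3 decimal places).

φ: minutes = (27.272660 − 27) × 60 = 16.35960
Longitude is negative → W; |value| = 168.550579
Longitude: 168° + 0.550579 × 60 = 168° 33.03474′

2716.360,N / 16833.035,W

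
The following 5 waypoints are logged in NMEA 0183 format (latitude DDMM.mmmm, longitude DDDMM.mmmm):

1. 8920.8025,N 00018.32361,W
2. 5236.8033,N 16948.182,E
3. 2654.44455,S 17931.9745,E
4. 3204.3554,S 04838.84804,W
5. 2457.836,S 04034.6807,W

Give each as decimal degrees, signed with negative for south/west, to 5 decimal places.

Point 1:
  Latitude: degrees = first 2 digits = 89, minutes = 20.8025; 89 + 20.8025/60 = 89.346708
  N → positive
  Lon: degrees = first 3 digits = 0, minutes = 18.32361; 0 + 18.32361/60 = 0.305394
  hemisphere W, so the sign is −
Point 2:
  Latitude: degrees = first 2 digits = 52, minutes = 36.8033; 52 + 36.8033/60 = 52.613388
  N ⇒ keep positive
  λ: split at 3 digits → 169° and 48.182′; 169 + 48.182/60 = 169.803033
  E → positive
Point 3:
  φ: degrees = first 2 digits = 26, minutes = 54.44455; 26 + 54.44455/60 = 26.907409
  S → negative
  λ: degrees = first 3 digits = 179, minutes = 31.9745; 179 + 31.9745/60 = 179.532908
  E → positive
Point 4:
  Lat: degrees = first 2 digits = 32, minutes = 4.3554; 32 + 4.3554/60 = 32.072590
  S ⇒ negate
  Longitude: split at 3 digits → 048° and 38.84804′; 48 + 38.84804/60 = 48.647467
  W ⇒ negate
Point 5:
  φ: split at 2 digits → 24° and 57.836′; 24 + 57.836/60 = 24.963933
  S → negative
  Longitude: split at 3 digits → 040° and 34.6807′; 40 + 34.6807/60 = 40.578012
  W → negative

1. 89.34671, -0.30539
2. 52.61339, 169.80303
3. -26.90741, 179.53291
4. -32.07259, -48.64747
5. -24.96393, -40.57801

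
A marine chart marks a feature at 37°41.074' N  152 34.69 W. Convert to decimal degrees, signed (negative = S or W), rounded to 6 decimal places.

37.684567, -152.578167

φ: 37 + 41.074/60 = 37.6845667
N ⇒ keep positive
Longitude: 152 + 34.69/60 = 152.5781667
W → negative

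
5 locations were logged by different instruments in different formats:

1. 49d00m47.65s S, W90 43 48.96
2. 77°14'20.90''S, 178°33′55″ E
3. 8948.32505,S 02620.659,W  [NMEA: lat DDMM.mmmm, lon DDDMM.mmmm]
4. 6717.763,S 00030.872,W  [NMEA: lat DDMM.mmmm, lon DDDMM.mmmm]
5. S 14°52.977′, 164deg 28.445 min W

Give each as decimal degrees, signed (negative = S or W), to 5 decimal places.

1. -49.01324, -90.73027
2. -77.23914, 178.56528
3. -89.80542, -26.34432
4. -67.29605, -0.51453
5. -14.88295, -164.47408

Point 1:
  Latitude: 49 + 0/60 + 47.65/3600 = 49.013236
  S → negative
  Longitude: 43′ + 48.96″ = 43.81600′; 90 + 43.81600/60 = 90.730267
  hemisphere W, so the sign is −
Point 2:
  φ: 77° + 14/60 + 20.9/3600 = 77 + 0.233333 + 0.005806 = 77.239139
  S ⇒ negate
  Lon: 33′ + 55″ = 33.91667′; 178 + 33.91667/60 = 178.565278
  E → positive
Point 3:
  Latitude: degrees = first 2 digits = 89, minutes = 48.32505; 89 + 48.32505/60 = 89.805418
  hemisphere S, so the sign is −
  Longitude: split at 3 digits → 026° and 20.659′; 26 + 20.659/60 = 26.344317
  W ⇒ negate
Point 4:
  Lat: degrees = first 2 digits = 67, minutes = 17.763; 67 + 17.763/60 = 67.296050
  hemisphere S, so the sign is −
  λ: split at 3 digits → 000° and 30.872′; 0 + 30.872/60 = 0.514533
  hemisphere W, so the sign is −
Point 5:
  Latitude: 52.977′ = 0.882950°; total 14.882950
  S ⇒ negate
  Longitude: 28.445′ = 0.474083°; total 164.474083
  hemisphere W, so the sign is −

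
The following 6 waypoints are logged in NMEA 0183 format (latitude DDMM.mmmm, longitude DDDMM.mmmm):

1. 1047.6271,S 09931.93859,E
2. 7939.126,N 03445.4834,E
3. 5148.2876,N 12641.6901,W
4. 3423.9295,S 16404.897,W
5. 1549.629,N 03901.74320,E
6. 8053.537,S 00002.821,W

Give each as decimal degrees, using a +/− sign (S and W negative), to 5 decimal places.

1. -10.79379, 99.53231
2. 79.65210, 34.75806
3. 51.80479, -126.69484
4. -34.39883, -164.08162
5. 15.82715, 39.02905
6. -80.89228, -0.04702

Point 1:
  Latitude: degrees = first 2 digits = 10, minutes = 47.6271; 10 + 47.6271/60 = 10.793785
  hemisphere S, so the sign is −
  Longitude: split at 3 digits → 099° and 31.93859′; 99 + 31.93859/60 = 99.532310
  E → positive
Point 2:
  Lat: split at 2 digits → 79° and 39.126′; 79 + 39.126/60 = 79.652100
  N → positive
  λ: degrees = first 3 digits = 34, minutes = 45.4834; 34 + 45.4834/60 = 34.758057
  E → positive
Point 3:
  φ: degrees = first 2 digits = 51, minutes = 48.2876; 51 + 48.2876/60 = 51.804793
  N ⇒ keep positive
  λ: split at 3 digits → 126° and 41.6901′; 126 + 41.6901/60 = 126.694835
  hemisphere W, so the sign is −
Point 4:
  Latitude: split at 2 digits → 34° and 23.9295′; 34 + 23.9295/60 = 34.398825
  S ⇒ negate
  λ: degrees = first 3 digits = 164, minutes = 4.897; 164 + 4.897/60 = 164.081617
  W ⇒ negate
Point 5:
  Latitude: degrees = first 2 digits = 15, minutes = 49.629; 15 + 49.629/60 = 15.827150
  N → positive
  λ: split at 3 digits → 039° and 1.7432′; 39 + 1.7432/60 = 39.029053
  E ⇒ keep positive
Point 6:
  φ: degrees = first 2 digits = 80, minutes = 53.537; 80 + 53.537/60 = 80.892283
  S ⇒ negate
  λ: split at 3 digits → 000° and 2.821′; 0 + 2.821/60 = 0.047017
  W → negative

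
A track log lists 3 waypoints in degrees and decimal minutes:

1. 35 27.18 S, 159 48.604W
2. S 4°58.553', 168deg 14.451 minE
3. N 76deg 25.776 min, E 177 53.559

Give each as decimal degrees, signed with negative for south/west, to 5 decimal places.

1. -35.45300, -159.81007
2. -4.97588, 168.24085
3. 76.42960, 177.89265

Point 1:
  Latitude: 27.18′ = 0.453000°; total 35.453000
  S ⇒ negate
  λ: 48.604′ = 0.810067°; total 159.810067
  W ⇒ negate
Point 2:
  Lat: 4 + 58.553/60 = 4.975883
  S → negative
  λ: 14.451′ = 0.240850°; total 168.240850
  E → positive
Point 3:
  Latitude: 76 + 25.776/60 = 76.429600
  N → positive
  Longitude: 53.559′ = 0.892650°; total 177.892650
  E ⇒ keep positive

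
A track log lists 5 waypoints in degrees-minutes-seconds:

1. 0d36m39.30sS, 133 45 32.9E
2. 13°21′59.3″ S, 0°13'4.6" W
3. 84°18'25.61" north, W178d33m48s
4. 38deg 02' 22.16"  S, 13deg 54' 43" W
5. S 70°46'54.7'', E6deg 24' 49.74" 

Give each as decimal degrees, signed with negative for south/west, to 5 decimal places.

1. -0.61092, 133.75914
2. -13.36647, -0.21794
3. 84.30711, -178.56333
4. -38.03949, -13.91194
5. -70.78186, 6.41382

Point 1:
  Lat: 0° + 36/60 + 39.3/3600 = 0 + 0.600000 + 0.010917 = 0.610917
  hemisphere S, so the sign is −
  Longitude: 133 + 45/60 + 32.9/3600 = 133.759139
  E ⇒ keep positive
Point 2:
  Lat: 13° + 21/60 + 59.3/3600 = 13 + 0.350000 + 0.016472 = 13.366472
  hemisphere S, so the sign is −
  Longitude: 0° + 13/60 + 4.6/3600 = 0 + 0.216667 + 0.001278 = 0.217944
  hemisphere W, so the sign is −
Point 3:
  φ: 18′ + 25.61″ = 18.42683′; 84 + 18.42683/60 = 84.307114
  N ⇒ keep positive
  λ: 178 + 33/60 + 48/3600 = 178.563333
  hemisphere W, so the sign is −
Point 4:
  Latitude: 38 + 2/60 + 22.16/3600 = 38.039489
  hemisphere S, so the sign is −
  Lon: 13 + 54/60 + 43/3600 = 13.911944
  hemisphere W, so the sign is −
Point 5:
  Lat: 70° + 46/60 + 54.7/3600 = 70 + 0.766667 + 0.015194 = 70.781861
  S ⇒ negate
  λ: 6° + 24/60 + 49.74/3600 = 6 + 0.400000 + 0.013817 = 6.413817
  E → positive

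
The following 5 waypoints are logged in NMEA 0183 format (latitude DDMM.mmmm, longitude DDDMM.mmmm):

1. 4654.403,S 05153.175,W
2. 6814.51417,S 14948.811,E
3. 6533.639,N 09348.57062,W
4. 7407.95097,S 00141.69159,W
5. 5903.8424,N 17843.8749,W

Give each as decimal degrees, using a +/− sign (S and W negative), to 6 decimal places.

Point 1:
  Lat: degrees = first 2 digits = 46, minutes = 54.403; 46 + 54.403/60 = 46.9067167
  S ⇒ negate
  λ: split at 3 digits → 051° and 53.175′; 51 + 53.175/60 = 51.8862500
  W ⇒ negate
Point 2:
  φ: split at 2 digits → 68° and 14.51417′; 68 + 14.51417/60 = 68.2419028
  hemisphere S, so the sign is −
  λ: split at 3 digits → 149° and 48.811′; 149 + 48.811/60 = 149.8135167
  E ⇒ keep positive
Point 3:
  φ: degrees = first 2 digits = 65, minutes = 33.639; 65 + 33.639/60 = 65.5606500
  N ⇒ keep positive
  λ: split at 3 digits → 093° and 48.57062′; 93 + 48.57062/60 = 93.8095103
  hemisphere W, so the sign is −
Point 4:
  Latitude: degrees = first 2 digits = 74, minutes = 7.95097; 74 + 7.95097/60 = 74.1325162
  S ⇒ negate
  Lon: degrees = first 3 digits = 1, minutes = 41.69159; 1 + 41.69159/60 = 1.6948598
  W → negative
Point 5:
  Latitude: degrees = first 2 digits = 59, minutes = 3.8424; 59 + 3.8424/60 = 59.0640400
  N → positive
  λ: degrees = first 3 digits = 178, minutes = 43.8749; 178 + 43.8749/60 = 178.7312483
  hemisphere W, so the sign is −

1. -46.906717, -51.886250
2. -68.241903, 149.813517
3. 65.560650, -93.809510
4. -74.132516, -1.694860
5. 59.064040, -178.731248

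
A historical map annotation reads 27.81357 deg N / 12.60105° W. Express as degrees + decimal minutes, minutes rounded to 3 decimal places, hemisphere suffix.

φ: fractional part 0.813570 → 48.81420 minutes
λ: minutes = (12.601050 − 12) × 60 = 36.06300

27° 48.814′ N, 12° 36.063′ W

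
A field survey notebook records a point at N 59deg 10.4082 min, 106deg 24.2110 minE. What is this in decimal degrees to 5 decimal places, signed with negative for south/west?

59.17347, 106.40352

φ: 59 + 10.4082/60 = 59.173470
N ⇒ keep positive
Lon: 106 + 24.211/60 = 106.403517
E → positive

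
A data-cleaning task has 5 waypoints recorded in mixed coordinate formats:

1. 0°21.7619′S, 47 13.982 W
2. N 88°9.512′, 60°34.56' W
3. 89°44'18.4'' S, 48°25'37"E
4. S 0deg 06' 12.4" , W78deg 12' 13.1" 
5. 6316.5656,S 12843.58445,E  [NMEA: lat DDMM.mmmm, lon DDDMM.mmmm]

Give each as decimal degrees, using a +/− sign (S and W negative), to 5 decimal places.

1. -0.36270, -47.23303
2. 88.15853, -60.57600
3. -89.73844, 48.42694
4. -0.10344, -78.20364
5. -63.27609, 128.72641

Point 1:
  Lat: 0 + 21.7619/60 = 0.362698
  S ⇒ negate
  Longitude: 13.982′ = 0.233033°; total 47.233033
  hemisphere W, so the sign is −
Point 2:
  φ: 9.512′ = 0.158533°; total 88.158533
  N → positive
  λ: 60 + 34.56/60 = 60.576000
  hemisphere W, so the sign is −
Point 3:
  φ: 89° + 44/60 + 18.4/3600 = 89 + 0.733333 + 0.005111 = 89.738444
  S ⇒ negate
  Longitude: 48° + 25/60 + 37/3600 = 48 + 0.416667 + 0.010278 = 48.426944
  E → positive
Point 4:
  φ: 0 + 6/60 + 12.4/3600 = 0.103444
  hemisphere S, so the sign is −
  λ: 78° + 12/60 + 13.1/3600 = 78 + 0.200000 + 0.003639 = 78.203639
  W ⇒ negate
Point 5:
  φ: split at 2 digits → 63° and 16.5656′; 63 + 16.5656/60 = 63.276093
  S ⇒ negate
  Longitude: split at 3 digits → 128° and 43.58445′; 128 + 43.58445/60 = 128.726408
  E → positive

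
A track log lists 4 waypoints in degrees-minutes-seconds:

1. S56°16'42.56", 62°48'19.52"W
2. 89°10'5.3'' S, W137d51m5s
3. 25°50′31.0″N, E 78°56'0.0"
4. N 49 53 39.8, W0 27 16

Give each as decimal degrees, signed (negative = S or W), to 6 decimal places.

Point 1:
  Lat: 16′ + 42.56″ = 16.70933′; 56 + 16.70933/60 = 56.2784889
  S → negative
  Longitude: 62° + 48/60 + 19.52/3600 = 62 + 0.800000 + 0.005422 = 62.8054222
  W → negative
Point 2:
  Lat: 89 + 10/60 + 5.3/3600 = 89.1681389
  hemisphere S, so the sign is −
  λ: 51′ + 5″ = 51.08333′; 137 + 51.08333/60 = 137.8513889
  W → negative
Point 3:
  φ: 25 + 50/60 + 31/3600 = 25.8419444
  N → positive
  Longitude: 56′ + 0″ = 56.00000′; 78 + 56.00000/60 = 78.9333333
  E → positive
Point 4:
  φ: 53′ + 39.8″ = 53.66333′; 49 + 53.66333/60 = 49.8943889
  N ⇒ keep positive
  Lon: 27′ + 16″ = 27.26667′; 0 + 27.26667/60 = 0.4544444
  W ⇒ negate

1. -56.278489, -62.805422
2. -89.168139, -137.851389
3. 25.841944, 78.933333
4. 49.894389, -0.454444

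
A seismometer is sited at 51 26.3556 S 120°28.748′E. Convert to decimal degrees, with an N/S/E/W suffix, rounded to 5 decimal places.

φ: 26.3556′ = 0.439260°; total 51.439260
λ: 28.748′ = 0.479133°; total 120.479133

51.43926° S, 120.47913° E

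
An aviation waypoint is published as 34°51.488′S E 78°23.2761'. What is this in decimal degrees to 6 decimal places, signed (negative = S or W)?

-34.858133, 78.387935

φ: 34 + 51.488/60 = 34.8581333
S ⇒ negate
Lon: 78 + 23.2761/60 = 78.3879350
E ⇒ keep positive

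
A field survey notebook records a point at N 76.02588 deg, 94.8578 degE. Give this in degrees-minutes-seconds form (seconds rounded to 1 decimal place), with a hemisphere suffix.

φ: whole degrees 76; 1.55280′ → 1′ and 33.168″
Longitude: whole degrees 94; 51.46800′ → 51′ and 28.080″

76°01′33.2″ N, 94°51′28.1″ E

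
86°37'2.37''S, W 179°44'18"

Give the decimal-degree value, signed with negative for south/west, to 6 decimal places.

-86.617325, -179.738333

φ: 37′ + 2.37″ = 37.03950′; 86 + 37.03950/60 = 86.6173250
S → negative
Longitude: 44′ + 18″ = 44.30000′; 179 + 44.30000/60 = 179.7383333
W ⇒ negate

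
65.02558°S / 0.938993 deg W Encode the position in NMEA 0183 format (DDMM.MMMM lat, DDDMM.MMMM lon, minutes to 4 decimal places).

6501.5348,S / 00056.3396,W

Latitude: minutes = (65.025580 − 65) × 60 = 1.534800
Longitude: minutes = (0.938993 − 0) × 60 = 56.339580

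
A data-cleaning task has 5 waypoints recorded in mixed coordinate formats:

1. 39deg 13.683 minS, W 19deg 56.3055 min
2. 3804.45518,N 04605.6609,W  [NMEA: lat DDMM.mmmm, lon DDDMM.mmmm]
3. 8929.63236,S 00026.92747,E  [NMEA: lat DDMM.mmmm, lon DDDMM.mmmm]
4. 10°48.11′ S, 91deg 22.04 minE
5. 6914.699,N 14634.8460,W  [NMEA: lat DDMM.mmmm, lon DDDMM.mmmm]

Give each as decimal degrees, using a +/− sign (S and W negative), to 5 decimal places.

1. -39.22805, -19.93843
2. 38.07425, -46.09435
3. -89.49387, 0.44879
4. -10.80183, 91.36733
5. 69.24498, -146.58077

Point 1:
  φ: 13.683′ = 0.228050°; total 39.228050
  S → negative
  Longitude: 56.3055′ = 0.938425°; total 19.938425
  hemisphere W, so the sign is −
Point 2:
  Latitude: split at 2 digits → 38° and 4.45518′; 38 + 4.45518/60 = 38.074253
  N ⇒ keep positive
  Longitude: degrees = first 3 digits = 46, minutes = 5.6609; 46 + 5.6609/60 = 46.094348
  hemisphere W, so the sign is −
Point 3:
  Lat: split at 2 digits → 89° and 29.63236′; 89 + 29.63236/60 = 89.493873
  hemisphere S, so the sign is −
  λ: split at 3 digits → 000° and 26.92747′; 0 + 26.92747/60 = 0.448791
  E ⇒ keep positive
Point 4:
  φ: 48.11′ = 0.801833°; total 10.801833
  S ⇒ negate
  Lon: 91 + 22.04/60 = 91.367333
  E ⇒ keep positive
Point 5:
  Lat: degrees = first 2 digits = 69, minutes = 14.699; 69 + 14.699/60 = 69.244983
  N ⇒ keep positive
  Longitude: degrees = first 3 digits = 146, minutes = 34.846; 146 + 34.846/60 = 146.580767
  W ⇒ negate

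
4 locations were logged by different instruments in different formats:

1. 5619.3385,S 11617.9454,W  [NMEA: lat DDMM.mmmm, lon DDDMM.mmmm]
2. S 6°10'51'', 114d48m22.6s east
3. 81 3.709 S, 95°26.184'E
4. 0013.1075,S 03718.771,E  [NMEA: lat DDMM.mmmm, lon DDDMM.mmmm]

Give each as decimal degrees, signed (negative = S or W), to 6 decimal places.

Point 1:
  Latitude: split at 2 digits → 56° and 19.3385′; 56 + 19.3385/60 = 56.3223083
  S ⇒ negate
  Longitude: split at 3 digits → 116° and 17.9454′; 116 + 17.9454/60 = 116.2990900
  W ⇒ negate
Point 2:
  Lat: 6° + 10/60 + 51/3600 = 6 + 0.166667 + 0.014167 = 6.1808333
  S → negative
  Lon: 48′ + 22.6″ = 48.37667′; 114 + 48.37667/60 = 114.8062778
  E → positive
Point 3:
  Latitude: 81 + 3.709/60 = 81.0618167
  S ⇒ negate
  Longitude: 95 + 26.184/60 = 95.4364000
  E ⇒ keep positive
Point 4:
  Lat: degrees = first 2 digits = 0, minutes = 13.1075; 0 + 13.1075/60 = 0.2184583
  S ⇒ negate
  λ: degrees = first 3 digits = 37, minutes = 18.771; 37 + 18.771/60 = 37.3128500
  E → positive

1. -56.322308, -116.299090
2. -6.180833, 114.806278
3. -81.061817, 95.436400
4. -0.218458, 37.312850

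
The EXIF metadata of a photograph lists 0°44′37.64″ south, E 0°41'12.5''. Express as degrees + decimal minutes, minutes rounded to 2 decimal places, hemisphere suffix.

Latitude: 44 + 37.64/60 = 44.6273′
λ: 41 + 12.5/60 = 41.2083′

0° 44.63′ S, 0° 41.21′ E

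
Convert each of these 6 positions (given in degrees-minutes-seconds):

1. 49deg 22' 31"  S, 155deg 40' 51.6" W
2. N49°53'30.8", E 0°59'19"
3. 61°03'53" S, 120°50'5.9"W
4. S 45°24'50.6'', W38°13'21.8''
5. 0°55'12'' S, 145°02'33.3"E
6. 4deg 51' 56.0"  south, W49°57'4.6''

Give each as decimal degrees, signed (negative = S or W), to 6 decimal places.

1. -49.375278, -155.681000
2. 49.891889, 0.988611
3. -61.064722, -120.834972
4. -45.414056, -38.222722
5. -0.920000, 145.042583
6. -4.865556, -49.951278

Point 1:
  φ: 49 + 22/60 + 31/3600 = 49.3752778
  hemisphere S, so the sign is −
  Lon: 40′ + 51.6″ = 40.86000′; 155 + 40.86000/60 = 155.6810000
  W → negative
Point 2:
  Latitude: 49° + 53/60 + 30.8/3600 = 49 + 0.883333 + 0.008556 = 49.8918889
  N ⇒ keep positive
  Lon: 0 + 59/60 + 19/3600 = 0.9886111
  E → positive
Point 3:
  φ: 3′ + 53″ = 3.88333′; 61 + 3.88333/60 = 61.0647222
  hemisphere S, so the sign is −
  λ: 120° + 50/60 + 5.9/3600 = 120 + 0.833333 + 0.001639 = 120.8349722
  W ⇒ negate
Point 4:
  Lat: 45 + 24/60 + 50.6/3600 = 45.4140556
  S → negative
  Longitude: 38 + 13/60 + 21.8/3600 = 38.2227222
  W → negative
Point 5:
  φ: 0° + 55/60 + 12/3600 = 0 + 0.916667 + 0.003333 = 0.9200000
  S → negative
  Longitude: 145 + 2/60 + 33.3/3600 = 145.0425833
  E → positive
Point 6:
  Latitude: 4° + 51/60 + 56/3600 = 4 + 0.850000 + 0.015556 = 4.8655556
  hemisphere S, so the sign is −
  Longitude: 49° + 57/60 + 4.6/3600 = 49 + 0.950000 + 0.001278 = 49.9512778
  hemisphere W, so the sign is −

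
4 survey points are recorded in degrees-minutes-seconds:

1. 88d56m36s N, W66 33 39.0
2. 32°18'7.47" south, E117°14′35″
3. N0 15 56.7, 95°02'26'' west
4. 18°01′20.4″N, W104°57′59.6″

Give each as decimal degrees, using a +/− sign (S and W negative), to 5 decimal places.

Point 1:
  Latitude: 56′ + 36″ = 56.60000′; 88 + 56.60000/60 = 88.943333
  N ⇒ keep positive
  λ: 66° + 33/60 + 39/3600 = 66 + 0.550000 + 0.010833 = 66.560833
  W ⇒ negate
Point 2:
  Lat: 32° + 18/60 + 7.47/3600 = 32 + 0.300000 + 0.002075 = 32.302075
  hemisphere S, so the sign is −
  λ: 14′ + 35″ = 14.58333′; 117 + 14.58333/60 = 117.243056
  E → positive
Point 3:
  Latitude: 15′ + 56.7″ = 15.94500′; 0 + 15.94500/60 = 0.265750
  N ⇒ keep positive
  Lon: 95 + 2/60 + 26/3600 = 95.040556
  W → negative
Point 4:
  Latitude: 1′ + 20.4″ = 1.34000′; 18 + 1.34000/60 = 18.022333
  N → positive
  Longitude: 104° + 57/60 + 59.6/3600 = 104 + 0.950000 + 0.016556 = 104.966556
  hemisphere W, so the sign is −

1. 88.94333, -66.56083
2. -32.30208, 117.24306
3. 0.26575, -95.04056
4. 18.02233, -104.96656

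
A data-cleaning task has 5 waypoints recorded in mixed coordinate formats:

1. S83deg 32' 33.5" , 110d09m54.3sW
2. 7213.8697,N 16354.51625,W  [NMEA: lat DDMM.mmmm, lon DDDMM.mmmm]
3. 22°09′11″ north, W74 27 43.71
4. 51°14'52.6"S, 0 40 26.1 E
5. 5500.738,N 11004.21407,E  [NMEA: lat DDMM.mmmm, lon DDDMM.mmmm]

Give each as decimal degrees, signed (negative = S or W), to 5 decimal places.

Point 1:
  φ: 83 + 32/60 + 33.5/3600 = 83.542639
  S ⇒ negate
  Longitude: 9′ + 54.3″ = 9.90500′; 110 + 9.90500/60 = 110.165083
  W → negative
Point 2:
  Lat: degrees = first 2 digits = 72, minutes = 13.8697; 72 + 13.8697/60 = 72.231162
  N ⇒ keep positive
  λ: split at 3 digits → 163° and 54.51625′; 163 + 54.51625/60 = 163.908604
  W ⇒ negate
Point 3:
  Lat: 9′ + 11″ = 9.18333′; 22 + 9.18333/60 = 22.153056
  N → positive
  Longitude: 74 + 27/60 + 43.71/3600 = 74.462142
  W ⇒ negate
Point 4:
  Latitude: 51° + 14/60 + 52.6/3600 = 51 + 0.233333 + 0.014611 = 51.247944
  hemisphere S, so the sign is −
  λ: 40′ + 26.1″ = 40.43500′; 0 + 40.43500/60 = 0.673917
  E → positive
Point 5:
  φ: split at 2 digits → 55° and 0.738′; 55 + 0.738/60 = 55.012300
  N → positive
  Longitude: degrees = first 3 digits = 110, minutes = 4.21407; 110 + 4.21407/60 = 110.070235
  E ⇒ keep positive

1. -83.54264, -110.16508
2. 72.23116, -163.90860
3. 22.15306, -74.46214
4. -51.24794, 0.67392
5. 55.01230, 110.07023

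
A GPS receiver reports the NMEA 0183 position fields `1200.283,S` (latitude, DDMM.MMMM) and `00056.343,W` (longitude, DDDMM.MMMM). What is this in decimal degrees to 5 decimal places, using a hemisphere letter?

12.00472° S, 0.93905° W

Latitude: split at 2 digits → 12° and 0.283′; 12 + 0.283/60 = 12.004717
Longitude: split at 3 digits → 000° and 56.343′; 0 + 56.343/60 = 0.939050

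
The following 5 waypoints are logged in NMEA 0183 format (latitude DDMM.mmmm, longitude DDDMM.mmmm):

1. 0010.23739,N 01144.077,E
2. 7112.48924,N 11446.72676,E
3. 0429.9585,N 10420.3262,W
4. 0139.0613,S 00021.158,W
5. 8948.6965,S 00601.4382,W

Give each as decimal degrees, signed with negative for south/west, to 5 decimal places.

1. 0.17062, 11.73462
2. 71.20815, 114.77878
3. 4.49931, -104.33877
4. -1.65102, -0.35263
5. -89.81161, -6.02397

Point 1:
  Lat: split at 2 digits → 00° and 10.23739′; 0 + 10.23739/60 = 0.170623
  N ⇒ keep positive
  Lon: degrees = first 3 digits = 11, minutes = 44.077; 11 + 44.077/60 = 11.734617
  E ⇒ keep positive
Point 2:
  Lat: split at 2 digits → 71° and 12.48924′; 71 + 12.48924/60 = 71.208154
  N → positive
  λ: degrees = first 3 digits = 114, minutes = 46.72676; 114 + 46.72676/60 = 114.778779
  E → positive
Point 3:
  Latitude: split at 2 digits → 04° and 29.9585′; 4 + 29.9585/60 = 4.499308
  N ⇒ keep positive
  Longitude: degrees = first 3 digits = 104, minutes = 20.3262; 104 + 20.3262/60 = 104.338770
  W → negative
Point 4:
  φ: split at 2 digits → 01° and 39.0613′; 1 + 39.0613/60 = 1.651022
  S ⇒ negate
  Lon: split at 3 digits → 000° and 21.158′; 0 + 21.158/60 = 0.352633
  hemisphere W, so the sign is −
Point 5:
  Latitude: split at 2 digits → 89° and 48.6965′; 89 + 48.6965/60 = 89.811608
  S ⇒ negate
  λ: split at 3 digits → 006° and 1.4382′; 6 + 1.4382/60 = 6.023970
  hemisphere W, so the sign is −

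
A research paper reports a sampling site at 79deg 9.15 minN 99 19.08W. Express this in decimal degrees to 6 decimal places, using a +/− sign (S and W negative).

79.152500, -99.318000

φ: 9.15′ = 0.152500°; total 79.1525000
N → positive
Lon: 99 + 19.08/60 = 99.3180000
W ⇒ negate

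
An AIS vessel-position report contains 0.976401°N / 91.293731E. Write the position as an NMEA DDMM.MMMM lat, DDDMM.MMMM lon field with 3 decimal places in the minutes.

0058.584,N / 09117.624,E

φ: minutes = (0.976401 − 0) × 60 = 58.58406
λ: minutes = (91.293731 − 91) × 60 = 17.62386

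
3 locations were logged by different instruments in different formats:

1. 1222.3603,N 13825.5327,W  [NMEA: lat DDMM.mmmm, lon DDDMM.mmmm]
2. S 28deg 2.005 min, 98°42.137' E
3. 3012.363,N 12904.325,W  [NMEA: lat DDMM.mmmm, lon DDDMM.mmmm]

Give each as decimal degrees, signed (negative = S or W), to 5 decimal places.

1. 12.37267, -138.42555
2. -28.03342, 98.70228
3. 30.20605, -129.07208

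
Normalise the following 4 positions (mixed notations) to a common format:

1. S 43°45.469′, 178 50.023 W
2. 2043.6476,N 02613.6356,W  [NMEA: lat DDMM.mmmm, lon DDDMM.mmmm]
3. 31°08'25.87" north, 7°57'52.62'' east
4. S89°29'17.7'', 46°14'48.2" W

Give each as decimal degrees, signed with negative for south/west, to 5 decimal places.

1. -43.75782, -178.83372
2. 20.72746, -26.22726
3. 31.14052, 7.96462
4. -89.48825, -46.24672

Point 1:
  φ: 45.469′ = 0.757817°; total 43.757817
  S ⇒ negate
  Longitude: 178 + 50.023/60 = 178.833717
  W ⇒ negate
Point 2:
  Latitude: degrees = first 2 digits = 20, minutes = 43.6476; 20 + 43.6476/60 = 20.727460
  N → positive
  λ: degrees = first 3 digits = 26, minutes = 13.6356; 26 + 13.6356/60 = 26.227260
  W ⇒ negate
Point 3:
  φ: 8′ + 25.87″ = 8.43117′; 31 + 8.43117/60 = 31.140519
  N → positive
  λ: 57′ + 52.62″ = 57.87700′; 7 + 57.87700/60 = 7.964617
  E ⇒ keep positive
Point 4:
  φ: 89° + 29/60 + 17.7/3600 = 89 + 0.483333 + 0.004917 = 89.488250
  S ⇒ negate
  Longitude: 14′ + 48.2″ = 14.80333′; 46 + 14.80333/60 = 46.246722
  W ⇒ negate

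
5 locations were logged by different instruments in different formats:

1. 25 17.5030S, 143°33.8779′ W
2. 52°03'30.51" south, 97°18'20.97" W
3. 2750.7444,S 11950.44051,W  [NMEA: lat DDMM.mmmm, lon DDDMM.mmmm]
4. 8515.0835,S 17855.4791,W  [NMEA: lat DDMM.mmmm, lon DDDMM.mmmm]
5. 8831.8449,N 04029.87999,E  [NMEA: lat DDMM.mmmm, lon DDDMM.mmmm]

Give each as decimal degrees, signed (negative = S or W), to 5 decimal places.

1. -25.29172, -143.56463
2. -52.05848, -97.30583
3. -27.84574, -119.84068
4. -85.25139, -178.92465
5. 88.53075, 40.49800

Point 1:
  φ: 25 + 17.503/60 = 25.291717
  S → negative
  λ: 143 + 33.8779/60 = 143.564632
  W ⇒ negate
Point 2:
  Lat: 52° + 3/60 + 30.51/3600 = 52 + 0.050000 + 0.008475 = 52.058475
  S → negative
  Lon: 97 + 18/60 + 20.97/3600 = 97.305825
  hemisphere W, so the sign is −
Point 3:
  Latitude: degrees = first 2 digits = 27, minutes = 50.7444; 27 + 50.7444/60 = 27.845740
  S → negative
  Lon: degrees = first 3 digits = 119, minutes = 50.44051; 119 + 50.44051/60 = 119.840675
  hemisphere W, so the sign is −
Point 4:
  Latitude: degrees = first 2 digits = 85, minutes = 15.0835; 85 + 15.0835/60 = 85.251392
  hemisphere S, so the sign is −
  λ: split at 3 digits → 178° and 55.4791′; 178 + 55.4791/60 = 178.924652
  hemisphere W, so the sign is −
Point 5:
  Latitude: degrees = first 2 digits = 88, minutes = 31.8449; 88 + 31.8449/60 = 88.530748
  N → positive
  λ: degrees = first 3 digits = 40, minutes = 29.87999; 40 + 29.87999/60 = 40.498000
  E ⇒ keep positive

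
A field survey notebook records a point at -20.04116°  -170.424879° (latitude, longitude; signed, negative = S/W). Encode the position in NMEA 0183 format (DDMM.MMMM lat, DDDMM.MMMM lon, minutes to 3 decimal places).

2002.470,S / 17025.493,W

Latitude is negative → S; |value| = 20.041160
Latitude: fractional part 0.041160 → 2.46960 minutes
Longitude is negative → W; |value| = 170.424879
λ: fractional part 0.424879 → 25.49274 minutes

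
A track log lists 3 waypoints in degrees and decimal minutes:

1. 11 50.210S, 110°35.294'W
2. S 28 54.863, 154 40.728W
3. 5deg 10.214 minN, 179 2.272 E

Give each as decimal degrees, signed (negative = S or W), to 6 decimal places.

1. -11.836833, -110.588233
2. -28.914383, -154.678800
3. 5.170233, 179.037867

Point 1:
  Lat: 11 + 50.21/60 = 11.8368333
  S → negative
  Lon: 110 + 35.294/60 = 110.5882333
  W ⇒ negate
Point 2:
  Latitude: 28 + 54.863/60 = 28.9143833
  hemisphere S, so the sign is −
  Longitude: 40.728′ = 0.678800°; total 154.6788000
  W → negative
Point 3:
  φ: 5 + 10.214/60 = 5.1702333
  N → positive
  Longitude: 2.272′ = 0.037867°; total 179.0378667
  E → positive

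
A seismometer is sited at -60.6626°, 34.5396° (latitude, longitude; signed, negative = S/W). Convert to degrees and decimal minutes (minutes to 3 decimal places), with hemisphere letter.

Latitude is negative → S; |value| = 60.662600
Lat: minutes = (60.662600 − 60) × 60 = 39.75600
Longitude: fractional part 0.539600 → 32.37600 minutes

60° 39.756′ S, 34° 32.376′ E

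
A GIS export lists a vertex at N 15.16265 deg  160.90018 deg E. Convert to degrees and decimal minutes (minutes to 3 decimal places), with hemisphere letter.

15° 9.759′ N, 160° 54.011′ E

Lat: fractional part 0.162650 → 9.75900 minutes
Longitude: minutes = (160.900180 − 160) × 60 = 54.01080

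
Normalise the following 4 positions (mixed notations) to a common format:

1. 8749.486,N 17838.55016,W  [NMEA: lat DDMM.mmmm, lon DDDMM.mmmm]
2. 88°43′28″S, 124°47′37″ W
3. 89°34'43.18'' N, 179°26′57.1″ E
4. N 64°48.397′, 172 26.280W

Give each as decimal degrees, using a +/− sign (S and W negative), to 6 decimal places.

1. 87.824767, -178.642503
2. -88.724444, -124.793611
3. 89.578661, 179.449194
4. 64.806617, -172.438000

Point 1:
  Latitude: split at 2 digits → 87° and 49.486′; 87 + 49.486/60 = 87.8247667
  N ⇒ keep positive
  λ: degrees = first 3 digits = 178, minutes = 38.55016; 178 + 38.55016/60 = 178.6425027
  hemisphere W, so the sign is −
Point 2:
  Latitude: 88 + 43/60 + 28/3600 = 88.7244444
  hemisphere S, so the sign is −
  λ: 124° + 47/60 + 37/3600 = 124 + 0.783333 + 0.010278 = 124.7936111
  W ⇒ negate
Point 3:
  Latitude: 34′ + 43.18″ = 34.71967′; 89 + 34.71967/60 = 89.5786611
  N → positive
  λ: 179° + 26/60 + 57.1/3600 = 179 + 0.433333 + 0.015861 = 179.4491944
  E ⇒ keep positive
Point 4:
  φ: 64 + 48.397/60 = 64.8066167
  N → positive
  Longitude: 26.28′ = 0.438000°; total 172.4380000
  W → negative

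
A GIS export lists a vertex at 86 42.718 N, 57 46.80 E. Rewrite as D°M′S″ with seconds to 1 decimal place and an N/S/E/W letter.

86°42′43.1″ N, 57°46′48.0″ E

Lat: fractional minutes 0.71800 × 60 = 43.080″
λ: fractional minutes 0.80000 × 60 = 48.000″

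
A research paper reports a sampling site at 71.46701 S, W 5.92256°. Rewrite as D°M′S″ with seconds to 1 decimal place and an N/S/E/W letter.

71°28′1.2″ S, 5°55′21.2″ W

φ: 0.467010° → 28.02060′; 0.02060 × 60 = 1.236″
Lon: 0.922560° → 55.35360′; 0.35360 × 60 = 21.216″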